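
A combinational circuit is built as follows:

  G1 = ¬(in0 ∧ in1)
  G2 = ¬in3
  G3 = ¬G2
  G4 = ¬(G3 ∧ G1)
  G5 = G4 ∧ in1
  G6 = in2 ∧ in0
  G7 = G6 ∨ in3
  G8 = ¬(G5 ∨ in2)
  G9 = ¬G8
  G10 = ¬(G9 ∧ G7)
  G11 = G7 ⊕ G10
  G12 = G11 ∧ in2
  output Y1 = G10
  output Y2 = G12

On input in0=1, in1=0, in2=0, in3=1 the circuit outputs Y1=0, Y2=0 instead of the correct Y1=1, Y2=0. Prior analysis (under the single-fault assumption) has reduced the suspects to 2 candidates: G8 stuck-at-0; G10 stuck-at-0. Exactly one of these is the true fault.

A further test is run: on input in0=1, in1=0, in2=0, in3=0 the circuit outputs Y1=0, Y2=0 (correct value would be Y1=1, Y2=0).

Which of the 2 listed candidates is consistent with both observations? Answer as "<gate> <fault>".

G10 stuck-at-0

Evaluate each candidate on input in0=1, in1=0, in2=0, in3=0:
  G8 stuck-at-0: G1=1, G2=1, G3=0, G4=1, G5=0, G6=0, G7=0, G8=0 [stuck-at-0], G9=1, G10=1, G11=1, G12=0 → Y1=1, Y2=0 — eliminated
  G10 stuck-at-0: G1=1, G2=1, G3=0, G4=1, G5=0, G6=0, G7=0, G8=1, G9=0, G10=0 [stuck-at-0], G11=0, G12=0 → Y1=0, Y2=0 — matches
Only G10 stuck-at-0 reproduces the observed Y1=0, Y2=0.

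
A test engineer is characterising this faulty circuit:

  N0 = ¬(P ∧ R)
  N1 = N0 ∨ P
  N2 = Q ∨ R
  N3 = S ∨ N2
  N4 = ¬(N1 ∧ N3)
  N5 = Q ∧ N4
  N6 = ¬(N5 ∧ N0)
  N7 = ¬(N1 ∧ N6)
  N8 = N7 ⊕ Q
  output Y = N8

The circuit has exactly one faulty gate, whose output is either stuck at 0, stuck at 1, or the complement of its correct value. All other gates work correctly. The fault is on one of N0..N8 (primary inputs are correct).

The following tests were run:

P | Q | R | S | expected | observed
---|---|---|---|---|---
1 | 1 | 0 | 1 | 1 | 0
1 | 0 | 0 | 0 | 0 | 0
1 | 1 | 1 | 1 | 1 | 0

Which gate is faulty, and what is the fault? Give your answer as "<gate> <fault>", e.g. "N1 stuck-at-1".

N8 stuck-at-0

Fault-free values for test 1 (P=1, Q=1, R=0, S=1): N0=1, N1=1, N2=1, N3=1, N4=0, N5=0, N6=1, N7=0, N8=1, giving Y=1. Observed 0.
Test 1: faults giving observed 0 are {N1 stuck-at-0, N1 inverted output, N3 stuck-at-0, N3 inverted output, N4 stuck-at-1, N4 inverted output, N5 stuck-at-1, N5 inverted output, N6 stuck-at-0, N6 inverted output, N7 stuck-at-1, N7 inverted output, N8 stuck-at-0, N8 inverted output}.
Test 2 (P=1, Q=0, R=0, S=0): fault-free N0=1, N1=1, N2=0, N3=0, N4=1, N5=0, N6=1, N7=0, N8=0 → 0; observed 0. Eliminates N1 stuck-at-0, N1 inverted output, N5 stuck-at-1, N5 inverted output, N6 stuck-at-0, N6 inverted output, N7 stuck-at-1, N7 inverted output, N8 inverted output.
Test 3 (P=1, Q=1, R=1, S=1): fault-free N0=0, N1=1, N2=1, N3=1, N4=0, N5=0, N6=1, N7=0, N8=1 → 1; observed 0. Eliminates N3 stuck-at-0, N3 inverted output, N4 stuck-at-1, N4 inverted output.
Only N8 stuck-at-0 is consistent with every test.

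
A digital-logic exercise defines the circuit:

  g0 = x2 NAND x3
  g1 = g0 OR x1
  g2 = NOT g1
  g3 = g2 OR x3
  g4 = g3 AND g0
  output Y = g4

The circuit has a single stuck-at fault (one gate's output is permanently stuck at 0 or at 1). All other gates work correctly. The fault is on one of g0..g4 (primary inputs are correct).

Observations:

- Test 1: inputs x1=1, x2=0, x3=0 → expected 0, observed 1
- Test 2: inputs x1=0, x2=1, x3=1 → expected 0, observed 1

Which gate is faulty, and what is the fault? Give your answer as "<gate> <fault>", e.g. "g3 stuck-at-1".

g4 stuck-at-1

Fault-free values for test 1 (x1=1, x2=0, x3=0): g0=1, g1=1, g2=0, g3=0, g4=0, giving Y=0. Observed 1.
Test 1: faults giving observed 1 are {g1 stuck-at-0, g2 stuck-at-1, g3 stuck-at-1, g4 stuck-at-1}.
Test 2 (x1=0, x2=1, x3=1): fault-free g0=0, g1=0, g2=1, g3=1, g4=0 → 0; observed 1. Eliminates g1 stuck-at-0, g2 stuck-at-1, g3 stuck-at-1.
Only g4 stuck-at-1 is consistent with every test.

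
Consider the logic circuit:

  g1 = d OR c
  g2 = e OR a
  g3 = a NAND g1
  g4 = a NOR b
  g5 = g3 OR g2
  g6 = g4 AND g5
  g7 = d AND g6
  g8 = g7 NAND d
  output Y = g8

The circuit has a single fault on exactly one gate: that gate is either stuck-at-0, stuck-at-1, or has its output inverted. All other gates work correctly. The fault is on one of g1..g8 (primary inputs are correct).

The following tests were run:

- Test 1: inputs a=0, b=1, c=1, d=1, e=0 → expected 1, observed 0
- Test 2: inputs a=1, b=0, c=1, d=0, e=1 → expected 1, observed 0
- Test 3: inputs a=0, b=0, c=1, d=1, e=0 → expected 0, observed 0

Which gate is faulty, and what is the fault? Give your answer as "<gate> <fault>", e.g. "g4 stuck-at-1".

g8 stuck-at-0

Fault-free values for test 1 (a=0, b=1, c=1, d=1, e=0): g1=1, g2=0, g3=1, g4=0, g5=1, g6=0, g7=0, g8=1, giving Y=1. Observed 0.
Test 1: faults giving observed 0 are {g4 stuck-at-1, g4 inverted output, g6 stuck-at-1, g6 inverted output, g7 stuck-at-1, g7 inverted output, g8 stuck-at-0, g8 inverted output}.
Test 2 (a=1, b=0, c=1, d=0, e=1): fault-free g1=1, g2=1, g3=0, g4=0, g5=1, g6=0, g7=0, g8=1 → 1; observed 0. Eliminates g4 stuck-at-1, g4 inverted output, g6 stuck-at-1, g6 inverted output, g7 stuck-at-1, g7 inverted output.
Test 3 (a=0, b=0, c=1, d=1, e=0): fault-free g1=1, g2=0, g3=1, g4=1, g5=1, g6=1, g7=1, g8=0 → 0; observed 0. Eliminates g8 inverted output.
Only g8 stuck-at-0 is consistent with every test.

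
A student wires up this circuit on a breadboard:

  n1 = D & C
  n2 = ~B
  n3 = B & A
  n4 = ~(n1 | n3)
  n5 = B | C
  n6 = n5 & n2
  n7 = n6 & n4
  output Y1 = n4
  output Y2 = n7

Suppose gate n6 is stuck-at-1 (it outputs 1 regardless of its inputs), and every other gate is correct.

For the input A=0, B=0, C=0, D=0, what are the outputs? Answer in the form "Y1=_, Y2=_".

Y1=1, Y2=1

Propagate with n6 forced: n1=0, n2=1, n3=0, n4=1, n5=0, n6=1 [stuck-at-1], n7=1.
So the outputs are Y1=1, Y2=1. (Without the fault they would be Y1=1, Y2=0.)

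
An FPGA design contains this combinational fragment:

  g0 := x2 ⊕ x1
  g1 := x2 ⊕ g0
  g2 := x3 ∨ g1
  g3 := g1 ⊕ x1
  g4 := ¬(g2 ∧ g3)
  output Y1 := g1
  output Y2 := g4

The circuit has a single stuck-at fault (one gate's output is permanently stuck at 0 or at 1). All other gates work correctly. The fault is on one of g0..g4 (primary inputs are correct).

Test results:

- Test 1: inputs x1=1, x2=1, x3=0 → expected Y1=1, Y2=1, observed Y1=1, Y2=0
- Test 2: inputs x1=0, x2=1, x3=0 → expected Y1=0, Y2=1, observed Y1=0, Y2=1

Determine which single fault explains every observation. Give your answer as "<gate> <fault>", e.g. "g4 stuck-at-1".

g3 stuck-at-1

Fault-free values for test 1 (x1=1, x2=1, x3=0): g0=0, g1=1, g2=1, g3=0, g4=1, giving Y1=1, Y2=1. Observed Y1=1, Y2=0.
Test 1: faults giving observed Y1=1, Y2=0 are {g3 stuck-at-1, g4 stuck-at-0}.
Test 2 (x1=0, x2=1, x3=0): fault-free g0=1, g1=0, g2=0, g3=0, g4=1 → Y1=0, Y2=1; observed Y1=0, Y2=1. Eliminates g4 stuck-at-0.
Only g3 stuck-at-1 is consistent with every test.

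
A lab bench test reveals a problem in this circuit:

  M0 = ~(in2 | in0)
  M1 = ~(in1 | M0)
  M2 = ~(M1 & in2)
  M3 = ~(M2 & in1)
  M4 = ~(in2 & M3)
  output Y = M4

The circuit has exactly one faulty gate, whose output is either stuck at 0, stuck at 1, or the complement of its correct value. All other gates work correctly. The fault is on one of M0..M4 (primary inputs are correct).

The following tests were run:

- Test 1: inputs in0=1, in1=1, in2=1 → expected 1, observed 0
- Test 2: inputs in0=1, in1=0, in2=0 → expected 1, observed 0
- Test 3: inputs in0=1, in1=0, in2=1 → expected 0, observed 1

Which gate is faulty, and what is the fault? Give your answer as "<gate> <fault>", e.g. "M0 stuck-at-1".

Fault-free values for test 1 (in0=1, in1=1, in2=1): M0=0, M1=0, M2=1, M3=0, M4=1, giving Y=1. Observed 0.
Test 1: faults giving observed 0 are {M1 stuck-at-1, M1 inverted output, M2 stuck-at-0, M2 inverted output, M3 stuck-at-1, M3 inverted output, M4 stuck-at-0, M4 inverted output}.
Test 2 (in0=1, in1=0, in2=0): fault-free M0=0, M1=1, M2=1, M3=1, M4=1 → 1; observed 0. Eliminates M1 stuck-at-1, M1 inverted output, M2 stuck-at-0, M2 inverted output, M3 stuck-at-1, M3 inverted output.
Test 3 (in0=1, in1=0, in2=1): fault-free M0=0, M1=1, M2=0, M3=1, M4=0 → 0; observed 1. Eliminates M4 stuck-at-0.
Only M4 inverted output is consistent with every test.

M4 inverted output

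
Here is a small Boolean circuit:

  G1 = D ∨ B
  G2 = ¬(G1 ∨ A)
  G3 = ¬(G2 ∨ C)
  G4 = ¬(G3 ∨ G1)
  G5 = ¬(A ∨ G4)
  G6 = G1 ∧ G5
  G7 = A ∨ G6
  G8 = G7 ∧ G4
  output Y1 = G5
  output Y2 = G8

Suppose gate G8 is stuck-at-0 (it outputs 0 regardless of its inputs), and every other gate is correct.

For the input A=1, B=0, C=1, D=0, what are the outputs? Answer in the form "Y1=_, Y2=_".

Y1=0, Y2=0

Propagate with G8 forced: G1=0, G2=0, G3=0, G4=1, G5=0, G6=0, G7=1, G8=0 [stuck-at-0].
So the outputs are Y1=0, Y2=0. (Without the fault they would be Y1=0, Y2=1.)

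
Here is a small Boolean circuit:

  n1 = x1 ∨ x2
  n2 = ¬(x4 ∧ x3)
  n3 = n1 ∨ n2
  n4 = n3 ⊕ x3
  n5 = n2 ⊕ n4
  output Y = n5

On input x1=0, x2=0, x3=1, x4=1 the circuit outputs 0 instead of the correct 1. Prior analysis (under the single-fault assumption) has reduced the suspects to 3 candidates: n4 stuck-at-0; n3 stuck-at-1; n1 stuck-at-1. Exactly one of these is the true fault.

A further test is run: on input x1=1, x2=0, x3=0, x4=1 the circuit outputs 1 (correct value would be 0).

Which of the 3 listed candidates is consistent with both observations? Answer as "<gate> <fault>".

Evaluate each candidate on input x1=1, x2=0, x3=0, x4=1:
  n4 stuck-at-0: n1=1, n2=1, n3=1, n4=0 [stuck-at-0], n5=1 → 1 — matches
  n3 stuck-at-1: n1=1, n2=1, n3=1 [stuck-at-1], n4=1, n5=0 → 0 — eliminated
  n1 stuck-at-1: n1=1 [stuck-at-1], n2=1, n3=1, n4=1, n5=0 → 0 — eliminated
Only n4 stuck-at-0 reproduces the observed 1.

n4 stuck-at-0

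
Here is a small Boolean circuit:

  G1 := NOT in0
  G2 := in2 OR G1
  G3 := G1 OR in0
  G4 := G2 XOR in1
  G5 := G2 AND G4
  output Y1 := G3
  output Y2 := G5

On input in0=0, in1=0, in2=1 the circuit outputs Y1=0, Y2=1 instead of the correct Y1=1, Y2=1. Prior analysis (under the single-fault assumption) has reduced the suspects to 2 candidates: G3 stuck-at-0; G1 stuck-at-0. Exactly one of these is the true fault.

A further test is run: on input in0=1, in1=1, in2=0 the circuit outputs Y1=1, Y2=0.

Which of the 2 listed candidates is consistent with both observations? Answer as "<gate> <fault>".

Evaluate each candidate on input in0=1, in1=1, in2=0:
  G3 stuck-at-0: G1=0, G2=0, G3=0 [stuck-at-0], G4=1, G5=0 → Y1=0, Y2=0 — eliminated
  G1 stuck-at-0: G1=0 [stuck-at-0], G2=0, G3=1, G4=1, G5=0 → Y1=1, Y2=0 — matches
Only G1 stuck-at-0 reproduces the observed Y1=1, Y2=0.

G1 stuck-at-0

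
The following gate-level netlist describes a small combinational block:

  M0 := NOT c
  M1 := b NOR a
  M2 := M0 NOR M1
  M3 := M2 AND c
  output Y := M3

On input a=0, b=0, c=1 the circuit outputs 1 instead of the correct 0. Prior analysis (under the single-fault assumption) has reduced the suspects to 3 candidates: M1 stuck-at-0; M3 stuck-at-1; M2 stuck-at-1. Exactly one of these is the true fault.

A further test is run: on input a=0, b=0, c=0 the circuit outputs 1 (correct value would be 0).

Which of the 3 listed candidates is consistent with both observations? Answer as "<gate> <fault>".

Evaluate each candidate on input a=0, b=0, c=0:
  M1 stuck-at-0: M0=1, M1=0 [stuck-at-0], M2=0, M3=0 → 0 — eliminated
  M3 stuck-at-1: M0=1, M1=1, M2=0, M3=1 [stuck-at-1] → 1 — matches
  M2 stuck-at-1: M0=1, M1=1, M2=1 [stuck-at-1], M3=0 → 0 — eliminated
Only M3 stuck-at-1 reproduces the observed 1.

M3 stuck-at-1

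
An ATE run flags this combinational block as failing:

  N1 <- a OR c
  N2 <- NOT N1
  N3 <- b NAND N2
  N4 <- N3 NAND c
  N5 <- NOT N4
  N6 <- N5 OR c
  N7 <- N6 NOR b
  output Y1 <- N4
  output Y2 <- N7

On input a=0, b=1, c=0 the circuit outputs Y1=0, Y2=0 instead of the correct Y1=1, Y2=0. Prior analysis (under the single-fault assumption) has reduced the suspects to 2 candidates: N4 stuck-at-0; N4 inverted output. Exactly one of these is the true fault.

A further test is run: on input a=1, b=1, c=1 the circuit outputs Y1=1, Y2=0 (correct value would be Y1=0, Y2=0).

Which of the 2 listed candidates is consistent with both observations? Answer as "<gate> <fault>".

N4 inverted output

Evaluate each candidate on input a=1, b=1, c=1:
  N4 stuck-at-0: N1=1, N2=0, N3=1, N4=0 [stuck-at-0], N5=1, N6=1, N7=0 → Y1=0, Y2=0 — eliminated
  N4 inverted output: N1=1, N2=0, N3=1, N4=1 [inverted output], N5=0, N6=1, N7=0 → Y1=1, Y2=0 — matches
Only N4 inverted output reproduces the observed Y1=1, Y2=0.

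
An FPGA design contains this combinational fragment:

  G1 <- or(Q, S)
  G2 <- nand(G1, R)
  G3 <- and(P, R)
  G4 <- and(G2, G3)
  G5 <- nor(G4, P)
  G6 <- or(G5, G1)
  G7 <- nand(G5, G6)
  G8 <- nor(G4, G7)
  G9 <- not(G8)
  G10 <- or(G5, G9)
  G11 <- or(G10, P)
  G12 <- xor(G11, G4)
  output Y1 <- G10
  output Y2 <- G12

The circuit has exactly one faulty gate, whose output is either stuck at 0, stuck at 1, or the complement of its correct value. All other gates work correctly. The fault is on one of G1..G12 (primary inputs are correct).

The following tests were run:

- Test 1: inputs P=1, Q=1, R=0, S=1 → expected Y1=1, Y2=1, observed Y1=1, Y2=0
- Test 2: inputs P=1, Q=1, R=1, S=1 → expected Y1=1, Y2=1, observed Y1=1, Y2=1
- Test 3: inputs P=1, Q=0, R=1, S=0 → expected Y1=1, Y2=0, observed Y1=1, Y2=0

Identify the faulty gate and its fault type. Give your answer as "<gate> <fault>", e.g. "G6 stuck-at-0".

G3 stuck-at-1

Fault-free values for test 1 (P=1, Q=1, R=0, S=1): G1=1, G2=1, G3=0, G4=0, G5=0, G6=1, G7=1, G8=0, G9=1, G10=1, G11=1, G12=1, giving Y1=1, Y2=1. Observed Y1=1, Y2=0.
Test 1: faults giving observed Y1=1, Y2=0 are {G3 stuck-at-1, G3 inverted output, G4 stuck-at-1, G4 inverted output, G11 stuck-at-0, G11 inverted output, G12 stuck-at-0, G12 inverted output}.
Test 2 (P=1, Q=1, R=1, S=1): fault-free G1=1, G2=0, G3=1, G4=0, G5=0, G6=1, G7=1, G8=0, G9=1, G10=1, G11=1, G12=1 → Y1=1, Y2=1; observed Y1=1, Y2=1. Eliminates G4 stuck-at-1, G4 inverted output, G11 stuck-at-0, G11 inverted output, G12 stuck-at-0, G12 inverted output.
Test 3 (P=1, Q=0, R=1, S=0): fault-free G1=0, G2=1, G3=1, G4=1, G5=0, G6=0, G7=1, G8=0, G9=1, G10=1, G11=1, G12=0 → Y1=1, Y2=0; observed Y1=1, Y2=0. Eliminates G3 inverted output.
Only G3 stuck-at-1 is consistent with every test.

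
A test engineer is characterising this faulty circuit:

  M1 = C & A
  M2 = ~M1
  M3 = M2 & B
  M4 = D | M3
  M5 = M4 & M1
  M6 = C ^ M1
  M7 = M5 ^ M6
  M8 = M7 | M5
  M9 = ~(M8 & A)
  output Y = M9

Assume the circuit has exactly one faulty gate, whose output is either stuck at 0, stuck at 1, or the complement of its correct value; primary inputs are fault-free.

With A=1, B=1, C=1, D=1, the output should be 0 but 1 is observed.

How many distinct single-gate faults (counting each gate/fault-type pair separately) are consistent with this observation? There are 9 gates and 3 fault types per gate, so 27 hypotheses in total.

8

Fault-free: M1=1, M2=0, M3=0, M4=1, M5=1, M6=0, M7=1, M8=1, M9=0 → 0. Observed 1.
  M1: none of the 3 fault types match ✗
  M2: none of the 3 fault types match ✗
  M3: none of the 3 fault types match ✗
  M4: stuck-at-0, inverted output ✓; others ✗
  M5: stuck-at-0, inverted output ✓; others ✗
  M6: none of the 3 fault types match ✗
  M7: none of the 3 fault types match ✗
  M8: stuck-at-0, inverted output ✓; others ✗
  M9: stuck-at-1, inverted output ✓; others ✗
Consistent faults: {M4 stuck-at-0, M4 inverted output, M5 stuck-at-0, M5 inverted output, M8 stuck-at-0, M8 inverted output, M9 stuck-at-1, M9 inverted output} — 8 in all.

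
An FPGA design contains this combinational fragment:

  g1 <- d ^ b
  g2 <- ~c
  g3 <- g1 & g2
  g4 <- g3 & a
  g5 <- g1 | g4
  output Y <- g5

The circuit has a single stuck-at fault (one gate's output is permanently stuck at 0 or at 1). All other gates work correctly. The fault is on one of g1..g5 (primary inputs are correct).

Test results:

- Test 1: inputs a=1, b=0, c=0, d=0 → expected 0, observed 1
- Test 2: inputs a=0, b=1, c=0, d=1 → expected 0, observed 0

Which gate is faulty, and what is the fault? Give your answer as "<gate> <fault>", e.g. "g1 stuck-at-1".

Fault-free values for test 1 (a=1, b=0, c=0, d=0): g1=0, g2=1, g3=0, g4=0, g5=0, giving Y=0. Observed 1.
Test 1: faults giving observed 1 are {g1 stuck-at-1, g3 stuck-at-1, g4 stuck-at-1, g5 stuck-at-1}.
Test 2 (a=0, b=1, c=0, d=1): fault-free g1=0, g2=1, g3=0, g4=0, g5=0 → 0; observed 0. Eliminates g1 stuck-at-1, g4 stuck-at-1, g5 stuck-at-1.
Only g3 stuck-at-1 is consistent with every test.

g3 stuck-at-1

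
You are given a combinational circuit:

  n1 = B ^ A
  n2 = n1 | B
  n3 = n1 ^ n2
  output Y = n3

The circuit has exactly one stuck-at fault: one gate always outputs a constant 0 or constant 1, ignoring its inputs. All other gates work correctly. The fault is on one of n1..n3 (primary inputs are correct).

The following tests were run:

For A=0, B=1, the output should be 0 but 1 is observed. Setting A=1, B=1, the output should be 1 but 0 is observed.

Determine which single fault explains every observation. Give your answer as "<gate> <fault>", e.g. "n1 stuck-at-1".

Fault-free values for test 1 (A=0, B=1): n1=1, n2=1, n3=0, giving Y=0. Observed 1.
Test 1: faults giving observed 1 are {n1 stuck-at-0, n2 stuck-at-0, n3 stuck-at-1}.
Test 2 (A=1, B=1): fault-free n1=0, n2=1, n3=1 → 1; observed 0. Eliminates n1 stuck-at-0, n3 stuck-at-1.
Only n2 stuck-at-0 is consistent with every test.

n2 stuck-at-0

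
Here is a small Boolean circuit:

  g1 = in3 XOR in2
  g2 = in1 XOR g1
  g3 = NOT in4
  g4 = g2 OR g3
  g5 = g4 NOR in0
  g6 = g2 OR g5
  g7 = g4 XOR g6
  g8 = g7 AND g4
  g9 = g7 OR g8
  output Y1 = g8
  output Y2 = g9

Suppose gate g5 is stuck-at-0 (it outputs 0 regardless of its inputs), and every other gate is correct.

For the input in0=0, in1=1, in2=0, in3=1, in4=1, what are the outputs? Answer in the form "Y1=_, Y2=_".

Y1=0, Y2=0

Propagate with g5 forced: g1=1, g2=0, g3=0, g4=0, g5=0 [stuck-at-0], g6=0, g7=0, g8=0, g9=0.
So the outputs are Y1=0, Y2=0. (Without the fault they would be Y1=0, Y2=1.)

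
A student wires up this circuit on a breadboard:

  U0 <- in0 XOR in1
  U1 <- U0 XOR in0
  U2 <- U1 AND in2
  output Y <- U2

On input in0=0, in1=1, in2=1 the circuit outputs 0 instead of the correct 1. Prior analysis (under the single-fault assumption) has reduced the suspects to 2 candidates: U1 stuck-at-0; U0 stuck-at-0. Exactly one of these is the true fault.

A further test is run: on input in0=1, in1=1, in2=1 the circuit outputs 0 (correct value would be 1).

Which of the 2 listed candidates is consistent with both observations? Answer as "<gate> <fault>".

U1 stuck-at-0

Evaluate each candidate on input in0=1, in1=1, in2=1:
  U1 stuck-at-0: U0=0, U1=0 [stuck-at-0], U2=0 → 0 — matches
  U0 stuck-at-0: U0=0 [stuck-at-0], U1=1, U2=1 → 1 — eliminated
Only U1 stuck-at-0 reproduces the observed 0.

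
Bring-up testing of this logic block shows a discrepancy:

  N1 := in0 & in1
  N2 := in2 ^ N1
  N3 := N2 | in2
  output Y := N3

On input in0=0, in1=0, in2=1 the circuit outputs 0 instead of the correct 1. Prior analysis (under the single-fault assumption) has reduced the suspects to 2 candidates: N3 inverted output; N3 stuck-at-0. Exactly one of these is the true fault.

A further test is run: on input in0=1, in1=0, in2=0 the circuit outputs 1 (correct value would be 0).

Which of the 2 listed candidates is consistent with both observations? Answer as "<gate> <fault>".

N3 inverted output

Evaluate each candidate on input in0=1, in1=0, in2=0:
  N3 inverted output: N1=0, N2=0, N3=1 [inverted output] → 1 — matches
  N3 stuck-at-0: N1=0, N2=0, N3=0 [stuck-at-0] → 0 — eliminated
Only N3 inverted output reproduces the observed 1.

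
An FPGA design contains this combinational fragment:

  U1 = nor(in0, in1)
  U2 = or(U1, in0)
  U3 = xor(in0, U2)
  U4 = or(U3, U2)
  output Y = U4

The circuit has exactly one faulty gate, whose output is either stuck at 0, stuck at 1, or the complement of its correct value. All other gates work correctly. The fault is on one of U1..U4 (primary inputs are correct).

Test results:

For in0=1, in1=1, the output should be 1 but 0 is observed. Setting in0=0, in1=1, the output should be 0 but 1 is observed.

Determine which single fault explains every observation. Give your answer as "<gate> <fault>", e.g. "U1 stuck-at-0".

Fault-free values for test 1 (in0=1, in1=1): U1=0, U2=1, U3=0, U4=1, giving Y=1. Observed 0.
Test 1: faults giving observed 0 are {U4 stuck-at-0, U4 inverted output}.
Test 2 (in0=0, in1=1): fault-free U1=0, U2=0, U3=0, U4=0 → 0; observed 1. Eliminates U4 stuck-at-0.
Only U4 inverted output is consistent with every test.

U4 inverted output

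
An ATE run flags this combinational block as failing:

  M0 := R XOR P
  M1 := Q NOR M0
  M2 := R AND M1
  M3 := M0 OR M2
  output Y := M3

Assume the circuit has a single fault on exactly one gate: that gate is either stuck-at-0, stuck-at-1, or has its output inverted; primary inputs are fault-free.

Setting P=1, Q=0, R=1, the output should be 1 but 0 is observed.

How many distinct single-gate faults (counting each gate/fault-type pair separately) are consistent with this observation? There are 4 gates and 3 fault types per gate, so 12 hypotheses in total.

Fault-free: M0=0, M1=1, M2=1, M3=1 → 1. Observed 0.
  M0 stuck-at-0: output 1 ✗
  M0 stuck-at-1: output 1 ✗
  M0 inverted output: output 1 ✗
  M1 stuck-at-0: output 0 ✓
  M1 stuck-at-1: output 1 ✗
  M1 inverted output: output 0 ✓
  M2 stuck-at-0: output 0 ✓
  M2 stuck-at-1: output 1 ✗
  M2 inverted output: output 0 ✓
  M3 stuck-at-0: output 0 ✓
  M3 stuck-at-1: output 1 ✗
  M3 inverted output: output 0 ✓
Consistent faults: {M1 stuck-at-0, M1 inverted output, M2 stuck-at-0, M2 inverted output, M3 stuck-at-0, M3 inverted output} — 6 in all.

6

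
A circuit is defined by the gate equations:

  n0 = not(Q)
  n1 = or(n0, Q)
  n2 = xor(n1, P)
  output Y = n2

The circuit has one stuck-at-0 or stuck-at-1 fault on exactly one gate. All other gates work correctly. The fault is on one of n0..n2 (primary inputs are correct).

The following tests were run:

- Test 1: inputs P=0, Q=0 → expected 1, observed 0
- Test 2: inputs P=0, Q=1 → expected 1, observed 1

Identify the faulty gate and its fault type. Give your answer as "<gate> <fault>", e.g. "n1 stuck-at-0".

Fault-free values for test 1 (P=0, Q=0): n0=1, n1=1, n2=1, giving Y=1. Observed 0.
Test 1: faults giving observed 0 are {n0 stuck-at-0, n1 stuck-at-0, n2 stuck-at-0}.
Test 2 (P=0, Q=1): fault-free n0=0, n1=1, n2=1 → 1; observed 1. Eliminates n1 stuck-at-0, n2 stuck-at-0.
Only n0 stuck-at-0 is consistent with every test.

n0 stuck-at-0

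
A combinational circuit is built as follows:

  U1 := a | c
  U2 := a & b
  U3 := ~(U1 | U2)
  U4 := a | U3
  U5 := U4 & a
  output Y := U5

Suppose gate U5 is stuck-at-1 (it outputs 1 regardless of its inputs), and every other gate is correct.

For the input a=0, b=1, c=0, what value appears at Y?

1

Propagate with U5 forced: U1=0, U2=0, U3=1, U4=1, U5=1 [stuck-at-1].
So Y = 1. (Without the fault it would be 0.)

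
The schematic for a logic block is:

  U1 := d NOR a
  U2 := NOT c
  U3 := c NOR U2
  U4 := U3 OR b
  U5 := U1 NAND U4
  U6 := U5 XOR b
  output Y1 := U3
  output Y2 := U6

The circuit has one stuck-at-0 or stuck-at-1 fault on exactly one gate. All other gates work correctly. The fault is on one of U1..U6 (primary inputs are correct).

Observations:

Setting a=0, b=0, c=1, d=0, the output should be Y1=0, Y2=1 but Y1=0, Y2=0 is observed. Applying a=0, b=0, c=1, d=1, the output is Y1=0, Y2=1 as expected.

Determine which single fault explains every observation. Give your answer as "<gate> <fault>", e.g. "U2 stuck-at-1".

Fault-free values for test 1 (a=0, b=0, c=1, d=0): U1=1, U2=0, U3=0, U4=0, U5=1, U6=1, giving Y1=0, Y2=1. Observed Y1=0, Y2=0.
Test 1: faults giving observed Y1=0, Y2=0 are {U4 stuck-at-1, U5 stuck-at-0, U6 stuck-at-0}.
Test 2 (a=0, b=0, c=1, d=1): fault-free U1=0, U2=0, U3=0, U4=0, U5=1, U6=1 → Y1=0, Y2=1; observed Y1=0, Y2=1. Eliminates U5 stuck-at-0, U6 stuck-at-0.
Only U4 stuck-at-1 is consistent with every test.

U4 stuck-at-1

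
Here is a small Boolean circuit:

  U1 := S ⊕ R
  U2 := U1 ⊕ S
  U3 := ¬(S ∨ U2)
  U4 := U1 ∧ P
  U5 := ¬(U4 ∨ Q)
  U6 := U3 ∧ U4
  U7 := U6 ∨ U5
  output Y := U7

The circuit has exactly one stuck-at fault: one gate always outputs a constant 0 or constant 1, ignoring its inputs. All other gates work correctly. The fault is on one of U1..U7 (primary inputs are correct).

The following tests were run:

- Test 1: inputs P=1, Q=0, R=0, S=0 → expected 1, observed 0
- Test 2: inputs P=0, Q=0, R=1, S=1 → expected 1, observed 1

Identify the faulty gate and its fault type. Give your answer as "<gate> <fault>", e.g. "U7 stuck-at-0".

U1 stuck-at-1

Fault-free values for test 1 (P=1, Q=0, R=0, S=0): U1=0, U2=0, U3=1, U4=0, U5=1, U6=0, U7=1, giving Y=1. Observed 0.
Test 1: faults giving observed 0 are {U1 stuck-at-1, U5 stuck-at-0, U7 stuck-at-0}.
Test 2 (P=0, Q=0, R=1, S=1): fault-free U1=0, U2=1, U3=0, U4=0, U5=1, U6=0, U7=1 → 1; observed 1. Eliminates U5 stuck-at-0, U7 stuck-at-0.
Only U1 stuck-at-1 is consistent with every test.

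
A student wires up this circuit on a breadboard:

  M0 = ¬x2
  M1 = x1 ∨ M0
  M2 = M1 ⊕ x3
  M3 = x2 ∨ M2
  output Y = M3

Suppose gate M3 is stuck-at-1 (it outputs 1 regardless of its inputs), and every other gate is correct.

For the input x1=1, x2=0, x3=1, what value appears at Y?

Propagate with M3 forced: M0=1, M1=1, M2=0, M3=1 [stuck-at-1].
So Y = 1. (Without the fault it would be 0.)

1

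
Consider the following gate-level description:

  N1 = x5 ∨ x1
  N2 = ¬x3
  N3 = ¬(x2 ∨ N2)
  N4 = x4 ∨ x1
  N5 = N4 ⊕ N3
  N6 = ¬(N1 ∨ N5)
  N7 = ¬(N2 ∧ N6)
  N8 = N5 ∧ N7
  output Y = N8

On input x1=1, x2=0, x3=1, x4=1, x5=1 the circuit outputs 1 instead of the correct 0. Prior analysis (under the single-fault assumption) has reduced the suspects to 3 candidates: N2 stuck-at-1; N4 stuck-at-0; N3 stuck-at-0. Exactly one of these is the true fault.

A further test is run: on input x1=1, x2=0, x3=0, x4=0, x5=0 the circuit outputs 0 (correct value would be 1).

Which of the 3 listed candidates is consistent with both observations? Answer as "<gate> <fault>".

N4 stuck-at-0

Evaluate each candidate on input x1=1, x2=0, x3=0, x4=0, x5=0:
  N2 stuck-at-1: N1=1, N2=1 [stuck-at-1], N3=0, N4=1, N5=1, N6=0, N7=1, N8=1 → 1 — eliminated
  N4 stuck-at-0: N1=1, N2=1, N3=0, N4=0 [stuck-at-0], N5=0, N6=0, N7=1, N8=0 → 0 — matches
  N3 stuck-at-0: N1=1, N2=1, N3=0 [stuck-at-0], N4=1, N5=1, N6=0, N7=1, N8=1 → 1 — eliminated
Only N4 stuck-at-0 reproduces the observed 0.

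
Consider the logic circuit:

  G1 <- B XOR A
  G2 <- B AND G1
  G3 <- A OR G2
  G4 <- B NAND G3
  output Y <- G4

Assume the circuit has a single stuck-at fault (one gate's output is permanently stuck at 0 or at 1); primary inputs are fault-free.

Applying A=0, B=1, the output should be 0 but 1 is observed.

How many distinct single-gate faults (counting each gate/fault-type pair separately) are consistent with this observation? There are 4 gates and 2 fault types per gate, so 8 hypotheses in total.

Fault-free: G1=1, G2=1, G3=1, G4=0 → 0. Observed 1.
  G1 stuck-at-0: output 1 ✓
  G1 stuck-at-1: output 0 ✗
  G2 stuck-at-0: output 1 ✓
  G2 stuck-at-1: output 0 ✗
  G3 stuck-at-0: output 1 ✓
  G3 stuck-at-1: output 0 ✗
  G4 stuck-at-0: output 0 ✗
  G4 stuck-at-1: output 1 ✓
Consistent faults: {G1 stuck-at-0, G2 stuck-at-0, G3 stuck-at-0, G4 stuck-at-1} — 4 in all.

4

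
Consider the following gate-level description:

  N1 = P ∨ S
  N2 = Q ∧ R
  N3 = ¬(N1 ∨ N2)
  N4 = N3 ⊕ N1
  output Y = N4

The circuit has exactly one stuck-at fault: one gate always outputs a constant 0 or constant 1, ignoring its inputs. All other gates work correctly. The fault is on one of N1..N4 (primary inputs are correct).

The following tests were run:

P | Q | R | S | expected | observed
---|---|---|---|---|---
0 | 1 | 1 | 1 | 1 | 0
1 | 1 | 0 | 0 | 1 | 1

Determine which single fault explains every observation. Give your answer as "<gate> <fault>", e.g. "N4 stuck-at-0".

N1 stuck-at-0

Fault-free values for test 1 (P=0, Q=1, R=1, S=1): N1=1, N2=1, N3=0, N4=1, giving Y=1. Observed 0.
Test 1: faults giving observed 0 are {N1 stuck-at-0, N3 stuck-at-1, N4 stuck-at-0}.
Test 2 (P=1, Q=1, R=0, S=0): fault-free N1=1, N2=0, N3=0, N4=1 → 1; observed 1. Eliminates N3 stuck-at-1, N4 stuck-at-0.
Only N1 stuck-at-0 is consistent with every test.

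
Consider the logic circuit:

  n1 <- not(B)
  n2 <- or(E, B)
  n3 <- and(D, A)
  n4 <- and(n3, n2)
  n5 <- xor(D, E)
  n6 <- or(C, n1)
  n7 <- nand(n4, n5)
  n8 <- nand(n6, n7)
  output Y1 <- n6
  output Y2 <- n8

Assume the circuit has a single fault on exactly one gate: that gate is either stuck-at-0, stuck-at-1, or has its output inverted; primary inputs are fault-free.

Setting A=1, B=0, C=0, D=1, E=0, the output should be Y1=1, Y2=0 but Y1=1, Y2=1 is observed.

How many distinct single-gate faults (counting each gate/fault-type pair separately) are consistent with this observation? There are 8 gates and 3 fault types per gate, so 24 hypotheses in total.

8

Fault-free: n1=1, n2=0, n3=1, n4=0, n5=1, n6=1, n7=1, n8=0 → Y1=1, Y2=0. Observed Y1=1, Y2=1.
  n1: none of the 3 fault types match ✗
  n2: stuck-at-1, inverted output ✓; others ✗
  n3: none of the 3 fault types match ✗
  n4: stuck-at-1, inverted output ✓; others ✗
  n5: none of the 3 fault types match ✗
  n6: none of the 3 fault types match ✗
  n7: stuck-at-0, inverted output ✓; others ✗
  n8: stuck-at-1, inverted output ✓; others ✗
Consistent faults: {n2 stuck-at-1, n2 inverted output, n4 stuck-at-1, n4 inverted output, n7 stuck-at-0, n7 inverted output, n8 stuck-at-1, n8 inverted output} — 8 in all.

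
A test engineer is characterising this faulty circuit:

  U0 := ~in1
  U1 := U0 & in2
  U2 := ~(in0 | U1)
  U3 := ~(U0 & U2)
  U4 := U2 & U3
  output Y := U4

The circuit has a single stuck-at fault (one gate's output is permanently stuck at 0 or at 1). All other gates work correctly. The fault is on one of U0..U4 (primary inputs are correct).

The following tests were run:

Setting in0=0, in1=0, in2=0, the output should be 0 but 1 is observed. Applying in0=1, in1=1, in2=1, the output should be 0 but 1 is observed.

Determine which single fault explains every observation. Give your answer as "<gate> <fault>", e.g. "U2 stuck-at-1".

Fault-free values for test 1 (in0=0, in1=0, in2=0): U0=1, U1=0, U2=1, U3=0, U4=0, giving Y=0. Observed 1.
Test 1: faults giving observed 1 are {U0 stuck-at-0, U3 stuck-at-1, U4 stuck-at-1}.
Test 2 (in0=1, in1=1, in2=1): fault-free U0=0, U1=0, U2=0, U3=1, U4=0 → 0; observed 1. Eliminates U0 stuck-at-0, U3 stuck-at-1.
Only U4 stuck-at-1 is consistent with every test.

U4 stuck-at-1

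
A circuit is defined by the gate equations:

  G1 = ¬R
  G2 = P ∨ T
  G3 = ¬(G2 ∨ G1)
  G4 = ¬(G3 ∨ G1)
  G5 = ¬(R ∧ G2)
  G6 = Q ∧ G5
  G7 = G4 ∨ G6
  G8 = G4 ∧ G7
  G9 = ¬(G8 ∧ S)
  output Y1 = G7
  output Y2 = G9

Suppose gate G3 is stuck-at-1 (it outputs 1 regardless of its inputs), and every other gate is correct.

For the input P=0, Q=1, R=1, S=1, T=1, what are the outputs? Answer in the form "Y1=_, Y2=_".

Propagate with G3 forced: G1=0, G2=1, G3=1 [stuck-at-1], G4=0, G5=0, G6=0, G7=0, G8=0, G9=1.
So the outputs are Y1=0, Y2=1. (Without the fault they would be Y1=1, Y2=0.)

Y1=0, Y2=1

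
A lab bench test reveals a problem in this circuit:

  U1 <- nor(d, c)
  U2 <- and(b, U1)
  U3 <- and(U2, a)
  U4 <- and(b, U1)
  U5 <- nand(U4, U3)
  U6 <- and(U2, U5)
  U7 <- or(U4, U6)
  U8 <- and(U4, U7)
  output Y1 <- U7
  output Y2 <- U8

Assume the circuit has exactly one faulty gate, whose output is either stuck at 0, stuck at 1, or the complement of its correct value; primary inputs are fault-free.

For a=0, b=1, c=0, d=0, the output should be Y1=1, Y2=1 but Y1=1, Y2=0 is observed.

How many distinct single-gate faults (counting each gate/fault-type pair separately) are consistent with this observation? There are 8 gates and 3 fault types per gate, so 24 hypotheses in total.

Fault-free: U1=1, U2=1, U3=0, U4=1, U5=1, U6=1, U7=1, U8=1 → Y1=1, Y2=1. Observed Y1=1, Y2=0.
  U1: none of the 3 fault types match ✗
  U2: none of the 3 fault types match ✗
  U3: none of the 3 fault types match ✗
  U4: stuck-at-0, inverted output ✓; others ✗
  U5: none of the 3 fault types match ✗
  U6: none of the 3 fault types match ✗
  U7: none of the 3 fault types match ✗
  U8: stuck-at-0, inverted output ✓; others ✗
Consistent faults: {U4 stuck-at-0, U4 inverted output, U8 stuck-at-0, U8 inverted output} — 4 in all.

4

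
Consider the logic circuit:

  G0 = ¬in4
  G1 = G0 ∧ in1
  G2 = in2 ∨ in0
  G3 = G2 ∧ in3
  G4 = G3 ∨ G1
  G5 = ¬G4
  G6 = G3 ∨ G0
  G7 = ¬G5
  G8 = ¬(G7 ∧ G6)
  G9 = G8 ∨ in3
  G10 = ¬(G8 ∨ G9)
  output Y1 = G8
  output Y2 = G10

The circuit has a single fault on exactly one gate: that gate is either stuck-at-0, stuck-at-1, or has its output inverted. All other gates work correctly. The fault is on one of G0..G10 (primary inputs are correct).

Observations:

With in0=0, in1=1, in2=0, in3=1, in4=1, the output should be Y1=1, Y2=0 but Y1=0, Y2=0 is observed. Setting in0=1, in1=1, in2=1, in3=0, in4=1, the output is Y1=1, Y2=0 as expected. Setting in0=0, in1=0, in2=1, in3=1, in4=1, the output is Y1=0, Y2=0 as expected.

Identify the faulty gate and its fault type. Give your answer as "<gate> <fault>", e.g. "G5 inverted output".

G2 stuck-at-1

Fault-free values for test 1 (in0=0, in1=1, in2=0, in3=1, in4=1): G0=0, G1=0, G2=0, G3=0, G4=0, G5=1, G6=0, G7=0, G8=1, G9=1, G10=0, giving Y1=1, Y2=0. Observed Y1=0, Y2=0.
Test 1: faults giving observed Y1=0, Y2=0 are {G0 stuck-at-1, G0 inverted output, G2 stuck-at-1, G2 inverted output, G3 stuck-at-1, G3 inverted output, G8 stuck-at-0, G8 inverted output}.
Test 2 (in0=1, in1=1, in2=1, in3=0, in4=1): fault-free G0=0, G1=0, G2=1, G3=0, G4=0, G5=1, G6=0, G7=0, G8=1, G9=1, G10=0 → Y1=1, Y2=0; observed Y1=1, Y2=0. Eliminates G0 stuck-at-1, G0 inverted output, G3 stuck-at-1, G3 inverted output, G8 stuck-at-0, G8 inverted output.
Test 3 (in0=0, in1=0, in2=1, in3=1, in4=1): fault-free G0=0, G1=0, G2=1, G3=1, G4=1, G5=0, G6=1, G7=1, G8=0, G9=1, G10=0 → Y1=0, Y2=0; observed Y1=0, Y2=0. Eliminates G2 inverted output.
Only G2 stuck-at-1 is consistent with every test.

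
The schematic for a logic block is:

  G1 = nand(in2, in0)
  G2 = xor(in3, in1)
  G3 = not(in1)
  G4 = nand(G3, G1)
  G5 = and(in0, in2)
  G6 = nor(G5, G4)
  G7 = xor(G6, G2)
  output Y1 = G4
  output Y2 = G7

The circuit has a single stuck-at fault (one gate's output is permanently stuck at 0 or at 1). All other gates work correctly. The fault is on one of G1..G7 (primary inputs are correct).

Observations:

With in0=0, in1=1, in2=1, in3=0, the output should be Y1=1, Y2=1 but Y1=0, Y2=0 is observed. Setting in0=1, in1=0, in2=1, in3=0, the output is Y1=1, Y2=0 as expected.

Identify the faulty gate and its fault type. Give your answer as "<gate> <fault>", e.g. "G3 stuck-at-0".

G3 stuck-at-1

Fault-free values for test 1 (in0=0, in1=1, in2=1, in3=0): G1=1, G2=1, G3=0, G4=1, G5=0, G6=0, G7=1, giving Y1=1, Y2=1. Observed Y1=0, Y2=0.
Test 1: faults giving observed Y1=0, Y2=0 are {G3 stuck-at-1, G4 stuck-at-0}.
Test 2 (in0=1, in1=0, in2=1, in3=0): fault-free G1=0, G2=0, G3=1, G4=1, G5=1, G6=0, G7=0 → Y1=1, Y2=0; observed Y1=1, Y2=0. Eliminates G4 stuck-at-0.
Only G3 stuck-at-1 is consistent with every test.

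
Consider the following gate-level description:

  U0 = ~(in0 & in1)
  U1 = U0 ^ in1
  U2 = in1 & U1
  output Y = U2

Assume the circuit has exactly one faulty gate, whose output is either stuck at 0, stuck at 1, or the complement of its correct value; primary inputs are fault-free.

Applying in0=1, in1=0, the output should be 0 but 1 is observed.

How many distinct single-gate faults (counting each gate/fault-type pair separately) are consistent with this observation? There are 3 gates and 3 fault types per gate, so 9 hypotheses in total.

2

Fault-free: U0=1, U1=1, U2=0 → 0. Observed 1.
  U0 stuck-at-0: output 0 ✗
  U0 stuck-at-1: output 0 ✗
  U0 inverted output: output 0 ✗
  U1 stuck-at-0: output 0 ✗
  U1 stuck-at-1: output 0 ✗
  U1 inverted output: output 0 ✗
  U2 stuck-at-0: output 0 ✗
  U2 stuck-at-1: output 1 ✓
  U2 inverted output: output 1 ✓
Consistent faults: {U2 stuck-at-1, U2 inverted output} — 2 in all.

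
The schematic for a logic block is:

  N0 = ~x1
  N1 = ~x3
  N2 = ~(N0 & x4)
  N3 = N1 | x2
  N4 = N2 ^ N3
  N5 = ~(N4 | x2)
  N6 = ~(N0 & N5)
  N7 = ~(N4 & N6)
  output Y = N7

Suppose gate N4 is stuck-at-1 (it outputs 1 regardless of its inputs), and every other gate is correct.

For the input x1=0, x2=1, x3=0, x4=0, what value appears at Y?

Propagate with N4 forced: N0=1, N1=1, N2=1, N3=1, N4=1 [stuck-at-1], N5=0, N6=1, N7=0.
So Y = 0. (Without the fault it would be 1.)

0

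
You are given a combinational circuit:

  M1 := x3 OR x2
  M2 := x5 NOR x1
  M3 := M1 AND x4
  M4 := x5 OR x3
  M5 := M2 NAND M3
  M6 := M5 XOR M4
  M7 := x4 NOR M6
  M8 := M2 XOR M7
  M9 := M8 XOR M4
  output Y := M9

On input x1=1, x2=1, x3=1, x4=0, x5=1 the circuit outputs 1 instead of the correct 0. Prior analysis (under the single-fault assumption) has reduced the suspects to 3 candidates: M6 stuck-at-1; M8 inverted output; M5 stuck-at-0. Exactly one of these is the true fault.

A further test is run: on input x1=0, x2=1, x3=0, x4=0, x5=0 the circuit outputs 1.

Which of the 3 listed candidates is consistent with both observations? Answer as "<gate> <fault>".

Evaluate each candidate on input x1=0, x2=1, x3=0, x4=0, x5=0:
  M6 stuck-at-1: M1=1, M2=1, M3=0, M4=0, M5=1, M6=1 [stuck-at-1], M7=0, M8=1, M9=1 → 1 — matches
  M8 inverted output: M1=1, M2=1, M3=0, M4=0, M5=1, M6=1, M7=0, M8=0 [inverted output], M9=0 → 0 — eliminated
  M5 stuck-at-0: M1=1, M2=1, M3=0, M4=0, M5=0 [stuck-at-0], M6=0, M7=1, M8=0, M9=0 → 0 — eliminated
Only M6 stuck-at-1 reproduces the observed 1.

M6 stuck-at-1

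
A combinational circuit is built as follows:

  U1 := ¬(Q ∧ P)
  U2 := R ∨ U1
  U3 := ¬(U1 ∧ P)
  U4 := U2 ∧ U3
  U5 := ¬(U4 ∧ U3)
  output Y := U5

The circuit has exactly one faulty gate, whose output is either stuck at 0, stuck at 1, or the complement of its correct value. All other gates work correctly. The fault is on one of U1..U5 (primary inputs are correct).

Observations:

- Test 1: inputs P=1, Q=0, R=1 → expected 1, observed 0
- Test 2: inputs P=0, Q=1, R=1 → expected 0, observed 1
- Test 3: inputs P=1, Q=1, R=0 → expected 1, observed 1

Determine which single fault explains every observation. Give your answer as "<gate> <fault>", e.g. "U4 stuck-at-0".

U3 inverted output

Fault-free values for test 1 (P=1, Q=0, R=1): U1=1, U2=1, U3=0, U4=0, U5=1, giving Y=1. Observed 0.
Test 1: faults giving observed 0 are {U1 stuck-at-0, U1 inverted output, U3 stuck-at-1, U3 inverted output, U5 stuck-at-0, U5 inverted output}.
Test 2 (P=0, Q=1, R=1): fault-free U1=1, U2=1, U3=1, U4=1, U5=0 → 0; observed 1. Eliminates U1 stuck-at-0, U1 inverted output, U3 stuck-at-1, U5 stuck-at-0.
Test 3 (P=1, Q=1, R=0): fault-free U1=0, U2=0, U3=1, U4=0, U5=1 → 1; observed 1. Eliminates U5 inverted output.
Only U3 inverted output is consistent with every test.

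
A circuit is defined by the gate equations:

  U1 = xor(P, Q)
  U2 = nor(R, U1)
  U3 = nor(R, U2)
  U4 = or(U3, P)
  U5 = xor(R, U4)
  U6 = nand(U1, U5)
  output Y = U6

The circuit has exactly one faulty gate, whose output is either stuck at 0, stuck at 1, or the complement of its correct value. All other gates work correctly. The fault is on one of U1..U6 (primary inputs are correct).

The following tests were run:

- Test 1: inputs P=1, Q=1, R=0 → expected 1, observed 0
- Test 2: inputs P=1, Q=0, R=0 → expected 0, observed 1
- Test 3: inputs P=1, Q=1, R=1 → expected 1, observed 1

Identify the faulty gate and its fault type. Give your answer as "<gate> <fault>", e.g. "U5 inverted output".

U1 inverted output

Fault-free values for test 1 (P=1, Q=1, R=0): U1=0, U2=1, U3=0, U4=1, U5=1, U6=1, giving Y=1. Observed 0.
Test 1: faults giving observed 0 are {U1 stuck-at-1, U1 inverted output, U6 stuck-at-0, U6 inverted output}.
Test 2 (P=1, Q=0, R=0): fault-free U1=1, U2=0, U3=1, U4=1, U5=1, U6=0 → 0; observed 1. Eliminates U1 stuck-at-1, U6 stuck-at-0.
Test 3 (P=1, Q=1, R=1): fault-free U1=0, U2=0, U3=0, U4=1, U5=0, U6=1 → 1; observed 1. Eliminates U6 inverted output.
Only U1 inverted output is consistent with every test.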